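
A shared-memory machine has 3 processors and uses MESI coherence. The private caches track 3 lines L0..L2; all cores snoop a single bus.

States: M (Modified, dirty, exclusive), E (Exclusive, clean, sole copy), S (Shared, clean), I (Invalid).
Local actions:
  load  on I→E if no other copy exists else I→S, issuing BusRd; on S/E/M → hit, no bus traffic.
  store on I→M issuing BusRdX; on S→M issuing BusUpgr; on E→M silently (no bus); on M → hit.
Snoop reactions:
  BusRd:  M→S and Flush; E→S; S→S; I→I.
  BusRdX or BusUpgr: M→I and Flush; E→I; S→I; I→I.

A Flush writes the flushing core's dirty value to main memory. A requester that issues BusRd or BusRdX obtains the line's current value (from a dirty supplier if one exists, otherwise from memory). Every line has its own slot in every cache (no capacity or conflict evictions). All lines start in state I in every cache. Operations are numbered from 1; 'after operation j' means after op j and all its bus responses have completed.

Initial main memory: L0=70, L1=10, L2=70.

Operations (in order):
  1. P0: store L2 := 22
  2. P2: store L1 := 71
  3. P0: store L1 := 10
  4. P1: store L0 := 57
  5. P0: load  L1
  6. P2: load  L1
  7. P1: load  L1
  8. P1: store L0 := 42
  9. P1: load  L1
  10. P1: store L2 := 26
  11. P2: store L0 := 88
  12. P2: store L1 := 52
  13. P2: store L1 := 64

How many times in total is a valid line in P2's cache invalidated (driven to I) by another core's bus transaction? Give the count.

1. P0: store L2 := 22  bus=[BusRdX]  L2: P0=M P1=I P2=I  mem[L2]=70
2. P2: store L1 := 71  bus=[BusRdX]  L1: P0=I P1=I P2=M  mem[L1]=10
3. P0: store L1 := 10  bus=[BusRdX,Flush]  L1: P0=M P1=I P2=I  mem[L1]=71
4. P1: store L0 := 57  bus=[BusRdX]  L0: P0=I P1=M P2=I  mem[L0]=70
5. P0: load  L1  bus=[-]  L1: P0=M P1=I P2=I  mem[L1]=71
6. P2: load  L1  bus=[BusRd,Flush]  L1: P0=S P1=I P2=S  mem[L1]=10
7. P1: load  L1  bus=[BusRd]  L1: P0=S P1=S P2=S  mem[L1]=10
8. P1: store L0 := 42  bus=[-]  L0: P0=I P1=M P2=I  mem[L0]=70
9. P1: load  L1  bus=[-]  L1: P0=S P1=S P2=S  mem[L1]=10
10. P1: store L2 := 26  bus=[BusRdX,Flush]  L2: P0=I P1=M P2=I  mem[L2]=22
11. P2: store L0 := 88  bus=[BusRdX,Flush]  L0: P0=I P1=I P2=M  mem[L0]=42
12. P2: store L1 := 52  bus=[BusUpgr]  L1: P0=I P1=I P2=M  mem[L1]=10
13. P2: store L1 := 64  bus=[-]  L1: P0=I P1=I P2=M  mem[L1]=10

invalidations = 1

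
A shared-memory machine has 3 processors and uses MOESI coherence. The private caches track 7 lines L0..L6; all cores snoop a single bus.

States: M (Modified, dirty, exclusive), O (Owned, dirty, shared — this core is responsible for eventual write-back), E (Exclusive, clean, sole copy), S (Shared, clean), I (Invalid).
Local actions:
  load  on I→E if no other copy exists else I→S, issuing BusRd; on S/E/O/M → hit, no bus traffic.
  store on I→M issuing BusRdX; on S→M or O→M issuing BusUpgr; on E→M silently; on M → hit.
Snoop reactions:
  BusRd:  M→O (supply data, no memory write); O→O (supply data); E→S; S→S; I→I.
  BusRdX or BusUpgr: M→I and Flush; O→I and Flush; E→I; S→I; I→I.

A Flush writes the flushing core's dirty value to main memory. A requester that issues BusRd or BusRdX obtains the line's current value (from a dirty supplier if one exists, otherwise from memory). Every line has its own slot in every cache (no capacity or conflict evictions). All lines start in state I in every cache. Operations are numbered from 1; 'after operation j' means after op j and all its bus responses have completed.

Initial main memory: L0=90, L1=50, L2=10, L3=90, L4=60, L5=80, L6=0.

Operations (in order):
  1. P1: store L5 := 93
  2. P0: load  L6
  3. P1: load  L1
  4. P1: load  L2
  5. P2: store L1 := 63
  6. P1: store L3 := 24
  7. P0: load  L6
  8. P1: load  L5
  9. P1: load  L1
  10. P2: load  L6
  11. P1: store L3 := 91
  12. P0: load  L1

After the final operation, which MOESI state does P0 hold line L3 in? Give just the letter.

state = I

1. P1: store L5 := 93  bus=[BusRdX]  L5: P0=I P1=M P2=I  mem[L5]=80
2. P0: load  L6  bus=[BusRd]  L6: P0=E P1=I P2=I  mem[L6]=0
3. P1: load  L1  bus=[BusRd]  L1: P0=I P1=E P2=I  mem[L1]=50
4. P1: load  L2  bus=[BusRd]  L2: P0=I P1=E P2=I  mem[L2]=10
5. P2: store L1 := 63  bus=[BusRdX]  L1: P0=I P1=I P2=M  mem[L1]=50
6. P1: store L3 := 24  bus=[BusRdX]  L3: P0=I P1=M P2=I  mem[L3]=90
7. P0: load  L6  bus=[-]  L6: P0=E P1=I P2=I  mem[L6]=0
8. P1: load  L5  bus=[-]  L5: P0=I P1=M P2=I  mem[L5]=80
9. P1: load  L1  bus=[BusRd]  L1: P0=I P1=S P2=O  mem[L1]=50
10. P2: load  L6  bus=[BusRd]  L6: P0=S P1=I P2=S  mem[L6]=0
11. P1: store L3 := 91  bus=[-]  L3: P0=I P1=M P2=I  mem[L3]=90
12. P0: load  L1  bus=[BusRd]  L1: P0=S P1=S P2=O  mem[L1]=50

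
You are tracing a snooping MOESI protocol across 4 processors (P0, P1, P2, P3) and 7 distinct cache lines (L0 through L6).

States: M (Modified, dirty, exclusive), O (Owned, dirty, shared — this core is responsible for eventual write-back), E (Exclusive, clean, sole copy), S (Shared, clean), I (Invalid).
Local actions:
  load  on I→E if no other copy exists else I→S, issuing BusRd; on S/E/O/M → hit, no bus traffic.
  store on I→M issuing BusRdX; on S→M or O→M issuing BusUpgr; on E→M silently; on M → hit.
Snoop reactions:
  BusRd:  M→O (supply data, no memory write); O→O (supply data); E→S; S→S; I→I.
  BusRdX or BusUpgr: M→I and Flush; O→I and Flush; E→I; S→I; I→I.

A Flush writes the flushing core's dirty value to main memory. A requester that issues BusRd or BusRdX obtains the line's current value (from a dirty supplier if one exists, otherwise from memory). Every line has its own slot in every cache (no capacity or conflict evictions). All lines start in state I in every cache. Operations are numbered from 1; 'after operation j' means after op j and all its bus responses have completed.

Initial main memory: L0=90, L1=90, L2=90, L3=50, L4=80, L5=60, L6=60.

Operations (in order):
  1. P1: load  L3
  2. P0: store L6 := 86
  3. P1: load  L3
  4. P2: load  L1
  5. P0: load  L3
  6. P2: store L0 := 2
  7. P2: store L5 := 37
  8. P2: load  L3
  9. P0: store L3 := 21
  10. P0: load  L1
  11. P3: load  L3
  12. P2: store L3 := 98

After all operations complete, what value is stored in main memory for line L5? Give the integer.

memory[L5] = 60

  op1 P1: load  L3 → I/E/I/I on L3; bus BusRd; mem=50
  op2 P0: store L6 := 86 → M/I/I/I on L6; bus BusRdX; mem=60
  op3 P1: load  L3 → I/E/I/I on L3; bus (none); mem=50
  op4 P2: load  L1 → I/I/E/I on L1; bus BusRd; mem=90
  op5 P0: load  L3 → S/S/I/I on L3; bus BusRd; mem=50
  op6 P2: store L0 := 2 → I/I/M/I on L0; bus BusRdX; mem=90
  op7 P2: store L5 := 37 → I/I/M/I on L5; bus BusRdX; mem=60
  op8 P2: load  L3 → S/S/S/I on L3; bus BusRd; mem=50
  op9 P0: store L3 := 21 → M/I/I/I on L3; bus BusUpgr; mem=50
  op10 P0: load  L1 → S/I/S/I on L1; bus BusRd; mem=90
  op11 P3: load  L3 → O/I/I/S on L3; bus BusRd; mem=50
  op12 P2: store L3 := 98 → I/I/M/I on L3; bus BusRdX Flush; mem=21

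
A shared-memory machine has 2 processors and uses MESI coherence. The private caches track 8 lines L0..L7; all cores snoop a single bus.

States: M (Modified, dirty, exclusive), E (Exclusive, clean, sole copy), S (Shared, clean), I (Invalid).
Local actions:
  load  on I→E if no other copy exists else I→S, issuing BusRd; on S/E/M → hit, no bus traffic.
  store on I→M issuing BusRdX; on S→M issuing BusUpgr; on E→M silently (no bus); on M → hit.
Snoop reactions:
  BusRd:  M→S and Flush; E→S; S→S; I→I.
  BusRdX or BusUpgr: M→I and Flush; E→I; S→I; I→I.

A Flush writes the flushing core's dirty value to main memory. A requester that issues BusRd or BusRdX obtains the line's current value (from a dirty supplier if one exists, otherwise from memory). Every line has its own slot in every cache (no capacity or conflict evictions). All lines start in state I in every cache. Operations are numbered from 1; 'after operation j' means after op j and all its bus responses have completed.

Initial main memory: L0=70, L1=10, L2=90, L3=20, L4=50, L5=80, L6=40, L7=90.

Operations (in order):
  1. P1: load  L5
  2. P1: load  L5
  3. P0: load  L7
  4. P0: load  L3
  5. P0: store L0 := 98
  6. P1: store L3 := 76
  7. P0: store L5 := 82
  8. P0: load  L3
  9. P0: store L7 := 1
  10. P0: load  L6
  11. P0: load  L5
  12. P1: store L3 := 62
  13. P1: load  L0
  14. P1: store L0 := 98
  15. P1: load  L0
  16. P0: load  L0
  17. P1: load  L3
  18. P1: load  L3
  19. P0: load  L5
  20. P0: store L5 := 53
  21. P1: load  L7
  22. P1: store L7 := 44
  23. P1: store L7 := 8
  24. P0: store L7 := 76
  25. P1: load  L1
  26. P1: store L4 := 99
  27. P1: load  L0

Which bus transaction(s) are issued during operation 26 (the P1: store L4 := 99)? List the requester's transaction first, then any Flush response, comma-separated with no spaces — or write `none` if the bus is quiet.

  op1 P1: load  L5 → I/E on L5; bus BusRd; mem=80
  op2 P1: load  L5 → I/E on L5; bus (none); mem=80
  op3 P0: load  L7 → E/I on L7; bus BusRd; mem=90
  op4 P0: load  L3 → E/I on L3; bus BusRd; mem=20
  op5 P0: store L0 := 98 → M/I on L0; bus BusRdX; mem=70
  op6 P1: store L3 := 76 → I/M on L3; bus BusRdX; mem=20
  op7 P0: store L5 := 82 → M/I on L5; bus BusRdX; mem=80
  op8 P0: load  L3 → S/S on L3; bus BusRd Flush; mem=76
  op9 P0: store L7 := 1 → M/I on L7; bus (none); mem=90
  op10 P0: load  L6 → E/I on L6; bus BusRd; mem=40
  op11 P0: load  L5 → M/I on L5; bus (none); mem=80
  op12 P1: store L3 := 62 → I/M on L3; bus BusUpgr; mem=76
  op13 P1: load  L0 → S/S on L0; bus BusRd Flush; mem=98
  op14 P1: store L0 := 98 → I/M on L0; bus BusUpgr; mem=98
  op15 P1: load  L0 → I/M on L0; bus (none); mem=98
  op16 P0: load  L0 → S/S on L0; bus BusRd Flush; mem=98
  op17 P1: load  L3 → I/M on L3; bus (none); mem=76
  op18 P1: load  L3 → I/M on L3; bus (none); mem=76
  op19 P0: load  L5 → M/I on L5; bus (none); mem=80
  op20 P0: store L5 := 53 → M/I on L5; bus (none); mem=80
  op21 P1: load  L7 → S/S on L7; bus BusRd Flush; mem=1
  op22 P1: store L7 := 44 → I/M on L7; bus BusUpgr; mem=1
  op23 P1: store L7 := 8 → I/M on L7; bus (none); mem=1
  op24 P0: store L7 := 76 → M/I on L7; bus BusRdX Flush; mem=8
  op25 P1: load  L1 → I/E on L1; bus BusRd; mem=10
  op26 P1: store L4 := 99 → I/M on L4; bus BusRdX; mem=50
  op27 P1: load  L0 → S/S on L0; bus (none); mem=98

bus = BusRdX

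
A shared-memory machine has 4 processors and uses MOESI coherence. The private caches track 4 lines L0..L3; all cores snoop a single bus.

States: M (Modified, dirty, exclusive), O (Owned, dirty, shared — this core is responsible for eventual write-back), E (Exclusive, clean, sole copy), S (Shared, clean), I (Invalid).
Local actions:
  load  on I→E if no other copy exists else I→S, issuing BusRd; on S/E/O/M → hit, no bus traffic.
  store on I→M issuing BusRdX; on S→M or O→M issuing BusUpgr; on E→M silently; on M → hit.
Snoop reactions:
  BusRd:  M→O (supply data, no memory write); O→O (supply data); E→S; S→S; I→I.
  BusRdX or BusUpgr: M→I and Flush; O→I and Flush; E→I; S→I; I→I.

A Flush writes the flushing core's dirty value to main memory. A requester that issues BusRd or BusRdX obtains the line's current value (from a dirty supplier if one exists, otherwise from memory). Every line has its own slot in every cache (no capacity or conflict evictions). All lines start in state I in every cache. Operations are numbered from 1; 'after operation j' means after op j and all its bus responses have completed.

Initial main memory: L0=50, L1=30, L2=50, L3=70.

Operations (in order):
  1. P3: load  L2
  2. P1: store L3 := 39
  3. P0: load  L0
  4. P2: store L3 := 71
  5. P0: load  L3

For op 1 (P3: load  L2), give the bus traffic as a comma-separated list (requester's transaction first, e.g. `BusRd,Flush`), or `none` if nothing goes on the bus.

1. P3: load  L2  bus=[BusRd]  L2: P0=I P1=I P2=I P3=E  mem[L2]=50
2. P1: store L3 := 39  bus=[BusRdX]  L3: P0=I P1=M P2=I P3=I  mem[L3]=70
3. P0: load  L0  bus=[BusRd]  L0: P0=E P1=I P2=I P3=I  mem[L0]=50
4. P2: store L3 := 71  bus=[BusRdX,Flush]  L3: P0=I P1=I P2=M P3=I  mem[L3]=39
5. P0: load  L3  bus=[BusRd]  L3: P0=S P1=I P2=O P3=I  mem[L3]=39

bus = BusRd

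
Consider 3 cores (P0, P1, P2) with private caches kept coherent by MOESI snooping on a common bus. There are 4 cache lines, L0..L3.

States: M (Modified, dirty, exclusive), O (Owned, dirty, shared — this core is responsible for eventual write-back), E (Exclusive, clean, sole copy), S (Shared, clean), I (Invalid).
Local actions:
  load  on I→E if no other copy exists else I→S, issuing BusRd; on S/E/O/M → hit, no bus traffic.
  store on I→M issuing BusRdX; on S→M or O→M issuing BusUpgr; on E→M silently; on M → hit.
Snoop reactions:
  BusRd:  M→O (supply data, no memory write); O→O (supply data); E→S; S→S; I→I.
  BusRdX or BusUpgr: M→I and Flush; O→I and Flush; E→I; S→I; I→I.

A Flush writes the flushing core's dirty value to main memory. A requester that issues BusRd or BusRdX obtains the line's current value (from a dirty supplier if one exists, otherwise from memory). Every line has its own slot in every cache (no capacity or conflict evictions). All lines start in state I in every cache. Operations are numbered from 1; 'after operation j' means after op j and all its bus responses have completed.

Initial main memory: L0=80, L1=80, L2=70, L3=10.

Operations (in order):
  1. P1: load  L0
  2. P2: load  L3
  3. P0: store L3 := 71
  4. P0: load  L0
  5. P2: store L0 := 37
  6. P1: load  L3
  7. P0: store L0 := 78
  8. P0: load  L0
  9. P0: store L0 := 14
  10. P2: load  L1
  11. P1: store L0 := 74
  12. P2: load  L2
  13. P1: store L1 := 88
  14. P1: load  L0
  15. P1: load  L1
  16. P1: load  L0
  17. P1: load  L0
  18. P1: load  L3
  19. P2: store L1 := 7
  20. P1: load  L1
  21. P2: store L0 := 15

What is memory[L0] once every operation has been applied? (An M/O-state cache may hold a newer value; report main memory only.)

memory[L0] = 74

step 1: P1: load  L0  ⟶  IEI  (L0)  txn=BusRd  M[L0]=80
step 2: P2: load  L3  ⟶  IIE  (L3)  txn=BusRd  M[L3]=10
step 3: P0: store L3 := 71  ⟶  MII  (L3)  txn=BusRdX  M[L3]=10
step 4: P0: load  L0  ⟶  SSI  (L0)  txn=BusRd  M[L0]=80
step 5: P2: store L0 := 37  ⟶  IIM  (L0)  txn=BusRdX  M[L0]=80
step 6: P1: load  L3  ⟶  OSI  (L3)  txn=BusRd  M[L3]=10
step 7: P0: store L0 := 78  ⟶  MII  (L0)  txn=BusRdX+Flush  M[L0]=37
step 8: P0: load  L0  ⟶  MII  (L0)  txn=∅  M[L0]=37
step 9: P0: store L0 := 14  ⟶  MII  (L0)  txn=∅  M[L0]=37
step 10: P2: load  L1  ⟶  IIE  (L1)  txn=BusRd  M[L1]=80
step 11: P1: store L0 := 74  ⟶  IMI  (L0)  txn=BusRdX+Flush  M[L0]=14
step 12: P2: load  L2  ⟶  IIE  (L2)  txn=BusRd  M[L2]=70
step 13: P1: store L1 := 88  ⟶  IMI  (L1)  txn=BusRdX  M[L1]=80
step 14: P1: load  L0  ⟶  IMI  (L0)  txn=∅  M[L0]=14
step 15: P1: load  L1  ⟶  IMI  (L1)  txn=∅  M[L1]=80
step 16: P1: load  L0  ⟶  IMI  (L0)  txn=∅  M[L0]=14
step 17: P1: load  L0  ⟶  IMI  (L0)  txn=∅  M[L0]=14
step 18: P1: load  L3  ⟶  OSI  (L3)  txn=∅  M[L3]=10
step 19: P2: store L1 := 7  ⟶  IIM  (L1)  txn=BusRdX+Flush  M[L1]=88
step 20: P1: load  L1  ⟶  ISO  (L1)  txn=BusRd  M[L1]=88
step 21: P2: store L0 := 15  ⟶  IIM  (L0)  txn=BusRdX+Flush  M[L0]=74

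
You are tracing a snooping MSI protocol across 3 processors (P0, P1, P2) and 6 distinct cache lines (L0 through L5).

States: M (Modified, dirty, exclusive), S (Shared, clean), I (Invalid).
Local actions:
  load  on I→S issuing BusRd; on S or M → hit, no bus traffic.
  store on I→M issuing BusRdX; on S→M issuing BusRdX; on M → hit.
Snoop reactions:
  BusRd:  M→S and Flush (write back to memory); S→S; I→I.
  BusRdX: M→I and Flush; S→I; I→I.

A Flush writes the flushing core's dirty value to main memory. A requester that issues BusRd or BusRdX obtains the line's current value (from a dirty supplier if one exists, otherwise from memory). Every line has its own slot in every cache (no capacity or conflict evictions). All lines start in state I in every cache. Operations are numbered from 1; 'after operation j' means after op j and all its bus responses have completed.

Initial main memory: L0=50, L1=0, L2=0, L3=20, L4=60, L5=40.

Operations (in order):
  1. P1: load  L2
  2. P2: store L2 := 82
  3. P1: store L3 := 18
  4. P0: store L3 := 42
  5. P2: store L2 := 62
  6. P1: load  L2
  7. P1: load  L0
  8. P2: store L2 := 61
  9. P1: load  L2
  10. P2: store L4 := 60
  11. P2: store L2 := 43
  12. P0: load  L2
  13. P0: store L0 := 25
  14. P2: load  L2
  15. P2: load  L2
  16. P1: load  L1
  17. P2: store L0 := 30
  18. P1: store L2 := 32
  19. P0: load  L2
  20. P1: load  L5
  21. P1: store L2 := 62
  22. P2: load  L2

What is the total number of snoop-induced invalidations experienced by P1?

invalidations = 5

1. P1: load  L2  bus=[BusRd]  L2: P0=I P1=S P2=I  mem[L2]=0
2. P2: store L2 := 82  bus=[BusRdX]  L2: P0=I P1=I P2=M  mem[L2]=0
3. P1: store L3 := 18  bus=[BusRdX]  L3: P0=I P1=M P2=I  mem[L3]=20
4. P0: store L3 := 42  bus=[BusRdX,Flush]  L3: P0=M P1=I P2=I  mem[L3]=18
5. P2: store L2 := 62  bus=[-]  L2: P0=I P1=I P2=M  mem[L2]=0
6. P1: load  L2  bus=[BusRd,Flush]  L2: P0=I P1=S P2=S  mem[L2]=62
7. P1: load  L0  bus=[BusRd]  L0: P0=I P1=S P2=I  mem[L0]=50
8. P2: store L2 := 61  bus=[BusRdX]  L2: P0=I P1=I P2=M  mem[L2]=62
9. P1: load  L2  bus=[BusRd,Flush]  L2: P0=I P1=S P2=S  mem[L2]=61
10. P2: store L4 := 60  bus=[BusRdX]  L4: P0=I P1=I P2=M  mem[L4]=60
11. P2: store L2 := 43  bus=[BusRdX]  L2: P0=I P1=I P2=M  mem[L2]=61
12. P0: load  L2  bus=[BusRd,Flush]  L2: P0=S P1=I P2=S  mem[L2]=43
13. P0: store L0 := 25  bus=[BusRdX]  L0: P0=M P1=I P2=I  mem[L0]=50
14. P2: load  L2  bus=[-]  L2: P0=S P1=I P2=S  mem[L2]=43
15. P2: load  L2  bus=[-]  L2: P0=S P1=I P2=S  mem[L2]=43
16. P1: load  L1  bus=[BusRd]  L1: P0=I P1=S P2=I  mem[L1]=0
17. P2: store L0 := 30  bus=[BusRdX,Flush]  L0: P0=I P1=I P2=M  mem[L0]=25
18. P1: store L2 := 32  bus=[BusRdX]  L2: P0=I P1=M P2=I  mem[L2]=43
19. P0: load  L2  bus=[BusRd,Flush]  L2: P0=S P1=S P2=I  mem[L2]=32
20. P1: load  L5  bus=[BusRd]  L5: P0=I P1=S P2=I  mem[L5]=40
21. P1: store L2 := 62  bus=[BusRdX]  L2: P0=I P1=M P2=I  mem[L2]=32
22. P2: load  L2  bus=[BusRd,Flush]  L2: P0=I P1=S P2=S  mem[L2]=62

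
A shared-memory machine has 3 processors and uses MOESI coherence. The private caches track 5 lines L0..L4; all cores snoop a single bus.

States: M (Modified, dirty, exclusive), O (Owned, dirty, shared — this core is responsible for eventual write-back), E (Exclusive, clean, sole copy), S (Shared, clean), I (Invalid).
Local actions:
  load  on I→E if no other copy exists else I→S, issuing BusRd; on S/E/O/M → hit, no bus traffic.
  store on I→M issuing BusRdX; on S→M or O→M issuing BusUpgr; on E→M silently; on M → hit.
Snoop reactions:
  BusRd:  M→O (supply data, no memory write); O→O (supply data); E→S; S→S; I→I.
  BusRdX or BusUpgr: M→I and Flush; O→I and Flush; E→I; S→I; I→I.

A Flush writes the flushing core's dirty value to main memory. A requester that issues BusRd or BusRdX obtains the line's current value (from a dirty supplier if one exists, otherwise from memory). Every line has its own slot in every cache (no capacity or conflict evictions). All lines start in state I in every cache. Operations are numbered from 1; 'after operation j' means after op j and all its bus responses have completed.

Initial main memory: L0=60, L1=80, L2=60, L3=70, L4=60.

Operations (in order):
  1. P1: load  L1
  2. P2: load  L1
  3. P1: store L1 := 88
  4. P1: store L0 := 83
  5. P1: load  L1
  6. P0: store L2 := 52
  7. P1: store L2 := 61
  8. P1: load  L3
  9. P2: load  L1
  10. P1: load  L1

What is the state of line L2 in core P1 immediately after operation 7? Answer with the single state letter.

state = M

1. P1: load  L1  bus=[BusRd]  L1: P0=I P1=E P2=I  mem[L1]=80
2. P2: load  L1  bus=[BusRd]  L1: P0=I P1=S P2=S  mem[L1]=80
3. P1: store L1 := 88  bus=[BusUpgr]  L1: P0=I P1=M P2=I  mem[L1]=80
4. P1: store L0 := 83  bus=[BusRdX]  L0: P0=I P1=M P2=I  mem[L0]=60
5. P1: load  L1  bus=[-]  L1: P0=I P1=M P2=I  mem[L1]=80
6. P0: store L2 := 52  bus=[BusRdX]  L2: P0=M P1=I P2=I  mem[L2]=60
7. P1: store L2 := 61  bus=[BusRdX,Flush]  L2: P0=I P1=M P2=I  mem[L2]=52
8. P1: load  L3  bus=[BusRd]  L3: P0=I P1=E P2=I  mem[L3]=70
9. P2: load  L1  bus=[BusRd]  L1: P0=I P1=O P2=S  mem[L1]=80
10. P1: load  L1  bus=[-]  L1: P0=I P1=O P2=S  mem[L1]=80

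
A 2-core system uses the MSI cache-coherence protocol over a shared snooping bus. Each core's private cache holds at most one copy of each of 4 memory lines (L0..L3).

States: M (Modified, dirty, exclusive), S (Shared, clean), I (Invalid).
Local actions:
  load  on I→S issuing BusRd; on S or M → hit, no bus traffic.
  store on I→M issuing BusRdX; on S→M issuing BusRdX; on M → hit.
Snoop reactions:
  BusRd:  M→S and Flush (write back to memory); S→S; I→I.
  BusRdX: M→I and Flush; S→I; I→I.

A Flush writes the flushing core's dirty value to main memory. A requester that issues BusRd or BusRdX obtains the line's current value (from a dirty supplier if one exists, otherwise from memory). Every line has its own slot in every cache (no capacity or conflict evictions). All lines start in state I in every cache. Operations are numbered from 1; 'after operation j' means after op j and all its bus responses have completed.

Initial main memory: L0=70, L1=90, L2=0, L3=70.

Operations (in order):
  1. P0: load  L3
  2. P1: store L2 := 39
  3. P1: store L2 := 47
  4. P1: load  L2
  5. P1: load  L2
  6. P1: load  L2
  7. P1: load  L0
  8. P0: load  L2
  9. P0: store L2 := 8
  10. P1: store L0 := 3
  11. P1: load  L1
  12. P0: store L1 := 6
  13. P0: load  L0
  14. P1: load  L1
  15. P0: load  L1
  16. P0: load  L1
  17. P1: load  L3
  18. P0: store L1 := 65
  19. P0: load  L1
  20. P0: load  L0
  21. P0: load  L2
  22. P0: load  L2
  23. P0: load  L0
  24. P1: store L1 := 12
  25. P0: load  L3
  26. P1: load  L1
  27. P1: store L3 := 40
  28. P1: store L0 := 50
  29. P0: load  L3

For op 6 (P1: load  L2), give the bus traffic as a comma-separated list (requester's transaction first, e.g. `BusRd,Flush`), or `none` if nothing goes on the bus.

bus = none

step 1: P0: load  L3  ⟶  SI  (L3)  txn=BusRd  M[L3]=70
step 2: P1: store L2 := 39  ⟶  IM  (L2)  txn=BusRdX  M[L2]=0
step 3: P1: store L2 := 47  ⟶  IM  (L2)  txn=∅  M[L2]=0
step 4: P1: load  L2  ⟶  IM  (L2)  txn=∅  M[L2]=0
step 5: P1: load  L2  ⟶  IM  (L2)  txn=∅  M[L2]=0
step 6: P1: load  L2  ⟶  IM  (L2)  txn=∅  M[L2]=0
step 7: P1: load  L0  ⟶  IS  (L0)  txn=BusRd  M[L0]=70
step 8: P0: load  L2  ⟶  SS  (L2)  txn=BusRd+Flush  M[L2]=47
step 9: P0: store L2 := 8  ⟶  MI  (L2)  txn=BusRdX  M[L2]=47
step 10: P1: store L0 := 3  ⟶  IM  (L0)  txn=BusRdX  M[L0]=70
step 11: P1: load  L1  ⟶  IS  (L1)  txn=BusRd  M[L1]=90
step 12: P0: store L1 := 6  ⟶  MI  (L1)  txn=BusRdX  M[L1]=90
step 13: P0: load  L0  ⟶  SS  (L0)  txn=BusRd+Flush  M[L0]=3
step 14: P1: load  L1  ⟶  SS  (L1)  txn=BusRd+Flush  M[L1]=6
step 15: P0: load  L1  ⟶  SS  (L1)  txn=∅  M[L1]=6
step 16: P0: load  L1  ⟶  SS  (L1)  txn=∅  M[L1]=6
step 17: P1: load  L3  ⟶  SS  (L3)  txn=BusRd  M[L3]=70
step 18: P0: store L1 := 65  ⟶  MI  (L1)  txn=BusRdX  M[L1]=6
step 19: P0: load  L1  ⟶  MI  (L1)  txn=∅  M[L1]=6
step 20: P0: load  L0  ⟶  SS  (L0)  txn=∅  M[L0]=3
step 21: P0: load  L2  ⟶  MI  (L2)  txn=∅  M[L2]=47
step 22: P0: load  L2  ⟶  MI  (L2)  txn=∅  M[L2]=47
step 23: P0: load  L0  ⟶  SS  (L0)  txn=∅  M[L0]=3
step 24: P1: store L1 := 12  ⟶  IM  (L1)  txn=BusRdX+Flush  M[L1]=65
step 25: P0: load  L3  ⟶  SS  (L3)  txn=∅  M[L3]=70
step 26: P1: load  L1  ⟶  IM  (L1)  txn=∅  M[L1]=65
step 27: P1: store L3 := 40  ⟶  IM  (L3)  txn=BusRdX  M[L3]=70
step 28: P1: store L0 := 50  ⟶  IM  (L0)  txn=BusRdX  M[L0]=3
step 29: P0: load  L3  ⟶  SS  (L3)  txn=BusRd+Flush  M[L3]=40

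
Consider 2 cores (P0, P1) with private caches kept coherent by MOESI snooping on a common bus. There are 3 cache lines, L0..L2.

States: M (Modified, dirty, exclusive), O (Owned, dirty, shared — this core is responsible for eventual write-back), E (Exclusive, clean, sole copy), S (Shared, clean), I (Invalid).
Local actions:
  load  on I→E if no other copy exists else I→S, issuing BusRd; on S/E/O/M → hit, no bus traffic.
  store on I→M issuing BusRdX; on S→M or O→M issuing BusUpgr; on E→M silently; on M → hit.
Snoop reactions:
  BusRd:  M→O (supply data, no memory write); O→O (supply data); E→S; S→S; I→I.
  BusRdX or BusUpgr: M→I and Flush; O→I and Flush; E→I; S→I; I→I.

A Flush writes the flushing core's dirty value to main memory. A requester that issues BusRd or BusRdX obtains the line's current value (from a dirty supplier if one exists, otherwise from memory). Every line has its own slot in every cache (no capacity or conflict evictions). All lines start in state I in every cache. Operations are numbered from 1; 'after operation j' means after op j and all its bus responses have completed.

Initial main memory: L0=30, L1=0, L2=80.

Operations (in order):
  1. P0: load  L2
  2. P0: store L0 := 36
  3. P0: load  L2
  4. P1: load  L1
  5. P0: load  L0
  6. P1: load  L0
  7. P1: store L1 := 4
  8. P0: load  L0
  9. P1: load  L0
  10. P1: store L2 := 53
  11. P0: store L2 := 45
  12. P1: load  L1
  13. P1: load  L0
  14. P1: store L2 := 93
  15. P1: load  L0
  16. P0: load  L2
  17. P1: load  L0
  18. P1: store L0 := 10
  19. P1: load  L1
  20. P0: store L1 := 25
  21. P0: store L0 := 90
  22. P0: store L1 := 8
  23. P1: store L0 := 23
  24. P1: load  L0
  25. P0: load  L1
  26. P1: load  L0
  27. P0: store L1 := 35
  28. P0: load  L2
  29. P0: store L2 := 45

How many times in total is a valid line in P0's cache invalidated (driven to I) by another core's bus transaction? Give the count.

invalidations = 4

1. P0: load  L2  bus=[BusRd]  L2: P0=E P1=I  mem[L2]=80
2. P0: store L0 := 36  bus=[BusRdX]  L0: P0=M P1=I  mem[L0]=30
3. P0: load  L2  bus=[-]  L2: P0=E P1=I  mem[L2]=80
4. P1: load  L1  bus=[BusRd]  L1: P0=I P1=E  mem[L1]=0
5. P0: load  L0  bus=[-]  L0: P0=M P1=I  mem[L0]=30
6. P1: load  L0  bus=[BusRd]  L0: P0=O P1=S  mem[L0]=30
7. P1: store L1 := 4  bus=[-]  L1: P0=I P1=M  mem[L1]=0
8. P0: load  L0  bus=[-]  L0: P0=O P1=S  mem[L0]=30
9. P1: load  L0  bus=[-]  L0: P0=O P1=S  mem[L0]=30
10. P1: store L2 := 53  bus=[BusRdX]  L2: P0=I P1=M  mem[L2]=80
11. P0: store L2 := 45  bus=[BusRdX,Flush]  L2: P0=M P1=I  mem[L2]=53
12. P1: load  L1  bus=[-]  L1: P0=I P1=M  mem[L1]=0
13. P1: load  L0  bus=[-]  L0: P0=O P1=S  mem[L0]=30
14. P1: store L2 := 93  bus=[BusRdX,Flush]  L2: P0=I P1=M  mem[L2]=45
15. P1: load  L0  bus=[-]  L0: P0=O P1=S  mem[L0]=30
16. P0: load  L2  bus=[BusRd]  L2: P0=S P1=O  mem[L2]=45
17. P1: load  L0  bus=[-]  L0: P0=O P1=S  mem[L0]=30
18. P1: store L0 := 10  bus=[BusUpgr,Flush]  L0: P0=I P1=M  mem[L0]=36
19. P1: load  L1  bus=[-]  L1: P0=I P1=M  mem[L1]=0
20. P0: store L1 := 25  bus=[BusRdX,Flush]  L1: P0=M P1=I  mem[L1]=4
21. P0: store L0 := 90  bus=[BusRdX,Flush]  L0: P0=M P1=I  mem[L0]=10
22. P0: store L1 := 8  bus=[-]  L1: P0=M P1=I  mem[L1]=4
23. P1: store L0 := 23  bus=[BusRdX,Flush]  L0: P0=I P1=M  mem[L0]=90
24. P1: load  L0  bus=[-]  L0: P0=I P1=M  mem[L0]=90
25. P0: load  L1  bus=[-]  L1: P0=M P1=I  mem[L1]=4
26. P1: load  L0  bus=[-]  L0: P0=I P1=M  mem[L0]=90
27. P0: store L1 := 35  bus=[-]  L1: P0=M P1=I  mem[L1]=4
28. P0: load  L2  bus=[-]  L2: P0=S P1=O  mem[L2]=45
29. P0: store L2 := 45  bus=[BusUpgr,Flush]  L2: P0=M P1=I  mem[L2]=93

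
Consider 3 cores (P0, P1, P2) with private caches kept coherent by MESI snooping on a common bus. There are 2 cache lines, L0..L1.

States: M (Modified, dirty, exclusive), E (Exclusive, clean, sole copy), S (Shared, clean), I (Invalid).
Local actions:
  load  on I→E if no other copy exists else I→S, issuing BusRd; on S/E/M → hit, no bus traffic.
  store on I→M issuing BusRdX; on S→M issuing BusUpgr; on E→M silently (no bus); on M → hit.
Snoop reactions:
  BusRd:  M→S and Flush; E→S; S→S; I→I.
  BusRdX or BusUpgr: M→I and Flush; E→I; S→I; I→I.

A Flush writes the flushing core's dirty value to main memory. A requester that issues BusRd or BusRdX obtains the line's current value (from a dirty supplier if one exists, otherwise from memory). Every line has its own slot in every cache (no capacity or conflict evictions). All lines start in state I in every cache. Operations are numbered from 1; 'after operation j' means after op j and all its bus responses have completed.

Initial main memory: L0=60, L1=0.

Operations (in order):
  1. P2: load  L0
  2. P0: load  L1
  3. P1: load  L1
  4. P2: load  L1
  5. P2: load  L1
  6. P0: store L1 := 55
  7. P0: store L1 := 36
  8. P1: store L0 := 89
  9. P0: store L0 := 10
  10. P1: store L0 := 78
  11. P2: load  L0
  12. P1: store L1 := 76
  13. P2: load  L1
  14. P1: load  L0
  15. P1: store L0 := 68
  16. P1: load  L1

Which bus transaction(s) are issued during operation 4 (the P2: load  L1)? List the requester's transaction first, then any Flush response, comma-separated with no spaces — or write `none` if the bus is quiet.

step 1: P2: load  L0  ⟶  IIE  (L0)  txn=BusRd  M[L0]=60
step 2: P0: load  L1  ⟶  EII  (L1)  txn=BusRd  M[L1]=0
step 3: P1: load  L1  ⟶  SSI  (L1)  txn=BusRd  M[L1]=0
step 4: P2: load  L1  ⟶  SSS  (L1)  txn=BusRd  M[L1]=0
step 5: P2: load  L1  ⟶  SSS  (L1)  txn=∅  M[L1]=0
step 6: P0: store L1 := 55  ⟶  MII  (L1)  txn=BusUpgr  M[L1]=0
step 7: P0: store L1 := 36  ⟶  MII  (L1)  txn=∅  M[L1]=0
step 8: P1: store L0 := 89  ⟶  IMI  (L0)  txn=BusRdX  M[L0]=60
step 9: P0: store L0 := 10  ⟶  MII  (L0)  txn=BusRdX+Flush  M[L0]=89
step 10: P1: store L0 := 78  ⟶  IMI  (L0)  txn=BusRdX+Flush  M[L0]=10
step 11: P2: load  L0  ⟶  ISS  (L0)  txn=BusRd+Flush  M[L0]=78
step 12: P1: store L1 := 76  ⟶  IMI  (L1)  txn=BusRdX+Flush  M[L1]=36
step 13: P2: load  L1  ⟶  ISS  (L1)  txn=BusRd+Flush  M[L1]=76
step 14: P1: load  L0  ⟶  ISS  (L0)  txn=∅  M[L0]=78
step 15: P1: store L0 := 68  ⟶  IMI  (L0)  txn=BusUpgr  M[L0]=78
step 16: P1: load  L1  ⟶  ISS  (L1)  txn=∅  M[L1]=76

bus = BusRd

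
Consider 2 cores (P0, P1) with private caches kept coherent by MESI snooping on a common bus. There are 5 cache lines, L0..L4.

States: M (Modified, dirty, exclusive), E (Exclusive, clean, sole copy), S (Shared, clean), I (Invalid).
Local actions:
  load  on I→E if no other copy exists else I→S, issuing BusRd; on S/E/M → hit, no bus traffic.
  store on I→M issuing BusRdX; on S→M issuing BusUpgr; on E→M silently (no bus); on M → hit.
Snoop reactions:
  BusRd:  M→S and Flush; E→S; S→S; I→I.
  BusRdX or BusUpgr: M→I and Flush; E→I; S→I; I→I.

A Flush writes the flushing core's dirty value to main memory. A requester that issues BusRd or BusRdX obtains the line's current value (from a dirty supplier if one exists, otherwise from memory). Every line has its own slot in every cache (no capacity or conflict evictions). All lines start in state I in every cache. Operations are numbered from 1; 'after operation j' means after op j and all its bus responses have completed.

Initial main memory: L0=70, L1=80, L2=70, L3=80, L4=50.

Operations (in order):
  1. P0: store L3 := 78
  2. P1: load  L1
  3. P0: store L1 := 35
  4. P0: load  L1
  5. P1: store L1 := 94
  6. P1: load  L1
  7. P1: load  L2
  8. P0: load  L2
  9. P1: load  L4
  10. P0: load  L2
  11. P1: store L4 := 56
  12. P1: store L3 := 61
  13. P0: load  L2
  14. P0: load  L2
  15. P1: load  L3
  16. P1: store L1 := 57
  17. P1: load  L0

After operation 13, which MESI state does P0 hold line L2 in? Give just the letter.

1. P0: store L3 := 78  bus=[BusRdX]  L3: P0=M P1=I  mem[L3]=80
2. P1: load  L1  bus=[BusRd]  L1: P0=I P1=E  mem[L1]=80
3. P0: store L1 := 35  bus=[BusRdX]  L1: P0=M P1=I  mem[L1]=80
4. P0: load  L1  bus=[-]  L1: P0=M P1=I  mem[L1]=80
5. P1: store L1 := 94  bus=[BusRdX,Flush]  L1: P0=I P1=M  mem[L1]=35
6. P1: load  L1  bus=[-]  L1: P0=I P1=M  mem[L1]=35
7. P1: load  L2  bus=[BusRd]  L2: P0=I P1=E  mem[L2]=70
8. P0: load  L2  bus=[BusRd]  L2: P0=S P1=S  mem[L2]=70
9. P1: load  L4  bus=[BusRd]  L4: P0=I P1=E  mem[L4]=50
10. P0: load  L2  bus=[-]  L2: P0=S P1=S  mem[L2]=70
11. P1: store L4 := 56  bus=[-]  L4: P0=I P1=M  mem[L4]=50
12. P1: store L3 := 61  bus=[BusRdX,Flush]  L3: P0=I P1=M  mem[L3]=78
13. P0: load  L2  bus=[-]  L2: P0=S P1=S  mem[L2]=70
14. P0: load  L2  bus=[-]  L2: P0=S P1=S  mem[L2]=70
15. P1: load  L3  bus=[-]  L3: P0=I P1=M  mem[L3]=78
16. P1: store L1 := 57  bus=[-]  L1: P0=I P1=M  mem[L1]=35
17. P1: load  L0  bus=[BusRd]  L0: P0=I P1=E  mem[L0]=70

state = S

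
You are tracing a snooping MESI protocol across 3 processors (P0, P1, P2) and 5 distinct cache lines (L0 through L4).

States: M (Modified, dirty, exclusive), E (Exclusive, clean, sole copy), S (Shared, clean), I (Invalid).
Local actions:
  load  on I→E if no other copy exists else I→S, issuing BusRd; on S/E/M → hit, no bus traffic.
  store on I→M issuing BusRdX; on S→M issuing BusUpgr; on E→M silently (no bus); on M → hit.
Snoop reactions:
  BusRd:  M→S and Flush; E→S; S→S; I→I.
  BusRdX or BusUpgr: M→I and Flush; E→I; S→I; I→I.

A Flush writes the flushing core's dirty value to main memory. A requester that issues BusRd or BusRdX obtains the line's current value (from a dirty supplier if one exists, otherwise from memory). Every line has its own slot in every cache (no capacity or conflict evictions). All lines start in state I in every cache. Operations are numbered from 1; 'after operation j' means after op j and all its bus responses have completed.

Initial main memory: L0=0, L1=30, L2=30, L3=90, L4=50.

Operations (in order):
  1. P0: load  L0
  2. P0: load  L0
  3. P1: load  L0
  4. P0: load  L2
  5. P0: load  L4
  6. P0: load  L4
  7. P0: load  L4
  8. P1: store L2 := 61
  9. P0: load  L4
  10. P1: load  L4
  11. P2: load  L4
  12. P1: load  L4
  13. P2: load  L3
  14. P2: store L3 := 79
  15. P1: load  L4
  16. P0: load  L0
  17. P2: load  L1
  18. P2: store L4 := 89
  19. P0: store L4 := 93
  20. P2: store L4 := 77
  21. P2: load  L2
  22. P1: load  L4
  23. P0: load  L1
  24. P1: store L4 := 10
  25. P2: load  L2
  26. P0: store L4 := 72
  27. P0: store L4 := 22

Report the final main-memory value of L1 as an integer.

memory[L1] = 30

[1] P0: load  L0 | P0:E(0), P1:I, P2:I | bus: BusRd
[2] P0: load  L0 | P0:E(0), P1:I, P2:I | bus: none
[3] P1: load  L0 | P0:S(0), P1:S(0), P2:I | bus: BusRd
[4] P0: load  L2 | P0:E(30), P1:I, P2:I | bus: BusRd
[5] P0: load  L4 | P0:E(50), P1:I, P2:I | bus: BusRd
[6] P0: load  L4 | P0:E(50), P1:I, P2:I | bus: none
[7] P0: load  L4 | P0:E(50), P1:I, P2:I | bus: none
[8] P1: store L2 := 61 | P0:I, P1:M(61), P2:I | bus: BusRdX
[9] P0: load  L4 | P0:E(50), P1:I, P2:I | bus: none
[10] P1: load  L4 | P0:S(50), P1:S(50), P2:I | bus: BusRd
[11] P2: load  L4 | P0:S(50), P1:S(50), P2:S(50) | bus: BusRd
[12] P1: load  L4 | P0:S(50), P1:S(50), P2:S(50) | bus: none
[13] P2: load  L3 | P0:I, P1:I, P2:E(90) | bus: BusRd
[14] P2: store L3 := 79 | P0:I, P1:I, P2:M(79) | bus: none
[15] P1: load  L4 | P0:S(50), P1:S(50), P2:S(50) | bus: none
[16] P0: load  L0 | P0:S(0), P1:S(0), P2:I | bus: none
[17] P2: load  L1 | P0:I, P1:I, P2:E(30) | bus: BusRd
[18] P2: store L4 := 89 | P0:I, P1:I, P2:M(89) | bus: BusUpgr
[19] P0: store L4 := 93 | P0:M(93), P1:I, P2:I | bus: BusRdX,Flush
[20] P2: store L4 := 77 | P0:I, P1:I, P2:M(77) | bus: BusRdX,Flush
[21] P2: load  L2 | P0:I, P1:S(61), P2:S(61) | bus: BusRd,Flush
[22] P1: load  L4 | P0:I, P1:S(77), P2:S(77) | bus: BusRd,Flush
[23] P0: load  L1 | P0:S(30), P1:I, P2:S(30) | bus: BusRd
[24] P1: store L4 := 10 | P0:I, P1:M(10), P2:I | bus: BusUpgr
[25] P2: load  L2 | P0:I, P1:S(61), P2:S(61) | bus: none
[26] P0: store L4 := 72 | P0:M(72), P1:I, P2:I | bus: BusRdX,Flush
[27] P0: store L4 := 22 | P0:M(22), P1:I, P2:I | bus: none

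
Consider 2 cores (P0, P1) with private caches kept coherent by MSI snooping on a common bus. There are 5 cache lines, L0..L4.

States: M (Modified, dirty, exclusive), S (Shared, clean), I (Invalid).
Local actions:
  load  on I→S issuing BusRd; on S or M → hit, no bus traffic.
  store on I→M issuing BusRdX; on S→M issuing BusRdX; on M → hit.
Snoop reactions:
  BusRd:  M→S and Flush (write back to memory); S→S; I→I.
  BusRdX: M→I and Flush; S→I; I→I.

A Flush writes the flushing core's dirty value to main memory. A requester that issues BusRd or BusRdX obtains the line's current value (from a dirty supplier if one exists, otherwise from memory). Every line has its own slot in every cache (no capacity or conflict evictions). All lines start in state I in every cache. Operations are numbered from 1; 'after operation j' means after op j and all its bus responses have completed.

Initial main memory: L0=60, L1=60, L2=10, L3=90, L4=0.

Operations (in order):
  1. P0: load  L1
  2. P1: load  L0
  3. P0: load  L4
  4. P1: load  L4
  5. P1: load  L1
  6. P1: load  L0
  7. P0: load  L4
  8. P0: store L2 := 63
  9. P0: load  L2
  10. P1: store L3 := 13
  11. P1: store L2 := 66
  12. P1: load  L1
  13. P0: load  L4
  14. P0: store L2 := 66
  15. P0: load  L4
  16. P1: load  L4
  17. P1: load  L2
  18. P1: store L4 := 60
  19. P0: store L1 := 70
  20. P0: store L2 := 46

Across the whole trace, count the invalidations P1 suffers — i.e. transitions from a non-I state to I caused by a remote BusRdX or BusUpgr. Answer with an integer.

invalidations = 3

[1] P0: load  L1 | P0:S(60), P1:I | bus: BusRd
[2] P1: load  L0 | P0:I, P1:S(60) | bus: BusRd
[3] P0: load  L4 | P0:S(0), P1:I | bus: BusRd
[4] P1: load  L4 | P0:S(0), P1:S(0) | bus: BusRd
[5] P1: load  L1 | P0:S(60), P1:S(60) | bus: BusRd
[6] P1: load  L0 | P0:I, P1:S(60) | bus: none
[7] P0: load  L4 | P0:S(0), P1:S(0) | bus: none
[8] P0: store L2 := 63 | P0:M(63), P1:I | bus: BusRdX
[9] P0: load  L2 | P0:M(63), P1:I | bus: none
[10] P1: store L3 := 13 | P0:I, P1:M(13) | bus: BusRdX
[11] P1: store L2 := 66 | P0:I, P1:M(66) | bus: BusRdX,Flush
[12] P1: load  L1 | P0:S(60), P1:S(60) | bus: none
[13] P0: load  L4 | P0:S(0), P1:S(0) | bus: none
[14] P0: store L2 := 66 | P0:M(66), P1:I | bus: BusRdX,Flush
[15] P0: load  L4 | P0:S(0), P1:S(0) | bus: none
[16] P1: load  L4 | P0:S(0), P1:S(0) | bus: none
[17] P1: load  L2 | P0:S(66), P1:S(66) | bus: BusRd,Flush
[18] P1: store L4 := 60 | P0:I, P1:M(60) | bus: BusRdX
[19] P0: store L1 := 70 | P0:M(70), P1:I | bus: BusRdX
[20] P0: store L2 := 46 | P0:M(46), P1:I | bus: BusRdX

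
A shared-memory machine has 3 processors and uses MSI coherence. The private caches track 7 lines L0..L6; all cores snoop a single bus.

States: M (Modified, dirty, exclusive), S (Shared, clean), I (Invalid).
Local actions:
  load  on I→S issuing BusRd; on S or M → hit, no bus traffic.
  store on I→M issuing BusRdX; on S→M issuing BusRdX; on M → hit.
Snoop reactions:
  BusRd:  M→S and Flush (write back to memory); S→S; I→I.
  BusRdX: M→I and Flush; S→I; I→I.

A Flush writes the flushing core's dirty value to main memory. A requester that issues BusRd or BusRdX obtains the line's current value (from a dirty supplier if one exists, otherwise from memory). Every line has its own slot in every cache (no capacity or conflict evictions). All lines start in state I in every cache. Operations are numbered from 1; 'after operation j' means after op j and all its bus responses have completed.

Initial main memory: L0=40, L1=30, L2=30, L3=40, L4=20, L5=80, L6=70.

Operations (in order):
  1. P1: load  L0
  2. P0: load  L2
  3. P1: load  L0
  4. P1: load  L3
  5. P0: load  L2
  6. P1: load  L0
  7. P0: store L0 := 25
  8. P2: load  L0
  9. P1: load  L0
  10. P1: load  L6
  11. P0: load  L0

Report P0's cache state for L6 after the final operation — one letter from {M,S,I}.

state = I

step 1: P1: load  L0  ⟶  ISI  (L0)  txn=BusRd  M[L0]=40
step 2: P0: load  L2  ⟶  SII  (L2)  txn=BusRd  M[L2]=30
step 3: P1: load  L0  ⟶  ISI  (L0)  txn=∅  M[L0]=40
step 4: P1: load  L3  ⟶  ISI  (L3)  txn=BusRd  M[L3]=40
step 5: P0: load  L2  ⟶  SII  (L2)  txn=∅  M[L2]=30
step 6: P1: load  L0  ⟶  ISI  (L0)  txn=∅  M[L0]=40
step 7: P0: store L0 := 25  ⟶  MII  (L0)  txn=BusRdX  M[L0]=40
step 8: P2: load  L0  ⟶  SIS  (L0)  txn=BusRd+Flush  M[L0]=25
step 9: P1: load  L0  ⟶  SSS  (L0)  txn=BusRd  M[L0]=25
step 10: P1: load  L6  ⟶  ISI  (L6)  txn=BusRd  M[L6]=70
step 11: P0: load  L0  ⟶  SSS  (L0)  txn=∅  M[L0]=25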